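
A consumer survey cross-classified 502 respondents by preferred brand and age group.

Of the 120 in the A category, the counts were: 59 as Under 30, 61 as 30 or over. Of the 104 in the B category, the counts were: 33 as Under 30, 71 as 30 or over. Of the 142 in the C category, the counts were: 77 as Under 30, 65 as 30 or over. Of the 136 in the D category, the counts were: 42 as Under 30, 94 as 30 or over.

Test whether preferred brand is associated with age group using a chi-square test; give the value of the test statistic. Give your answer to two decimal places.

22.64

Row totals: 120, 104, 142, 136. Column totals: 211, 291. Grand total N = 502.
Expected counts (row total × column total / N):
  A, Under 30: 120×211/502 = 50.438
  A, 30 or over: 120×291/502 = 69.562
  B, Under 30: 104×211/502 = 43.713
  B, 30 or over: 104×291/502 = 60.287
  C, Under 30: 142×211/502 = 59.685
  C, 30 or over: 142×291/502 = 82.315
  D, Under 30: 136×211/502 = 57.163
  D, 30 or over: 136×291/502 = 78.837
Contributions (O − E)²/E:
  (59 − 50.438)²/50.438 = 1.4534
  (61 − 69.562)²/69.562 = 1.0538
  (33 − 43.713)²/43.713 = 2.6255
  (71 − 60.287)²/60.287 = 1.9037
  (77 − 59.685)²/59.685 = 5.0232
  (65 − 82.315)²/82.315 = 3.6422
  (42 − 57.163)²/57.163 = 4.0221
  (94 − 78.837)²/78.837 = 2.9164
χ² = 1.4534 + 1.0538 + 2.6255 + 1.9037 + 5.0232 + 3.6422 + 4.0221 + 2.9164 = 22.64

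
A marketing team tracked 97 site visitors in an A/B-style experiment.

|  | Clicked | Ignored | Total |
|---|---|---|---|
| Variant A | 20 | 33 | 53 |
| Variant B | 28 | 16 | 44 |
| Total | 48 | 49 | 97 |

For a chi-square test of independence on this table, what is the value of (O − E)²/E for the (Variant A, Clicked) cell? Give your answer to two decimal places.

1.48

Row total (Variant A) = 53; column total (Clicked) = 48; N = 97.
Expected count E = 53 × 48 / 97 = 26.227.
Contribution = (O − E)²/E = (20 − 26.227)² / 26.227 = 1.48.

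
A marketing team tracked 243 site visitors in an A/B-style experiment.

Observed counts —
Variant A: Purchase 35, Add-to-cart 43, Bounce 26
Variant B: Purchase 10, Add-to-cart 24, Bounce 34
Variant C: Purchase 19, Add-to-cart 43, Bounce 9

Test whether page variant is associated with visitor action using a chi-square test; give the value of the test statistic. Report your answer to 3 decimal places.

Row totals: 104, 68, 71. Column totals: 64, 110, 69. Grand total N = 243.
Expected counts (row total × column total / N):
  Variant A, Purchase: 104×64/243 = 27.39095
  Variant A, Add-to-cart: 104×110/243 = 47.07819
  Variant A, Bounce: 104×69/243 = 29.53086
  Variant B, Purchase: 68×64/243 = 17.90947
  Variant B, Add-to-cart: 68×110/243 = 30.78189
  Variant B, Bounce: 68×69/243 = 19.30864
  Variant C, Purchase: 71×64/243 = 18.69959
  Variant C, Add-to-cart: 71×110/243 = 32.13992
  Variant C, Bounce: 71×69/243 = 20.16049
Contributions (O − E)²/E:
  (35 − 27.39095)²/27.39095 = 2.1138
  (43 − 47.07819)²/47.07819 = 0.3533
  (26 − 29.53086)²/29.53086 = 0.4222
  (10 − 17.90947)²/17.90947 = 3.4931
  (24 − 30.78189)²/30.78189 = 1.4942
  (34 − 19.30864)²/19.30864 = 11.1782
  (19 − 18.69959)²/18.69959 = 0.0048
  (43 − 32.13992)²/32.13992 = 3.6696
  (9 − 20.16049)²/20.16049 = 6.1782
χ² = 2.1138 + 0.3533 + 0.4222 + 3.4931 + 1.4942 + 11.1782 + 0.0048 + 3.6696 + 6.1782 = 28.907

28.907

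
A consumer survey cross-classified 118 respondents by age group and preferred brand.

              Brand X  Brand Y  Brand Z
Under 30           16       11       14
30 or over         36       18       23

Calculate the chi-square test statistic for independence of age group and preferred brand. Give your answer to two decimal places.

0.65

Row totals: 41, 77. Column totals: 52, 29, 37. Grand total N = 118.
Expected counts (row total × column total / N):
  Under 30, Brand X: 41×52/118 = 18.068
  Under 30, Brand Y: 41×29/118 = 10.076
  Under 30, Brand Z: 41×37/118 = 12.856
  30 or over, Brand X: 77×52/118 = 33.932
  30 or over, Brand Y: 77×29/118 = 18.924
  30 or over, Brand Z: 77×37/118 = 24.144
Contributions (O − E)²/E:
  (16 − 18.068)²/18.068 = 0.2367
  (11 − 10.076)²/10.076 = 0.0847
  (14 − 12.856)²/12.856 = 0.1018
  (36 − 33.932)²/33.932 = 0.1260
  (18 − 18.924)²/18.924 = 0.0451
  (23 − 24.144)²/24.144 = 0.0542
χ² = 0.2367 + 0.0847 + 0.1018 + 0.1260 + 0.0451 + 0.0542 = 0.65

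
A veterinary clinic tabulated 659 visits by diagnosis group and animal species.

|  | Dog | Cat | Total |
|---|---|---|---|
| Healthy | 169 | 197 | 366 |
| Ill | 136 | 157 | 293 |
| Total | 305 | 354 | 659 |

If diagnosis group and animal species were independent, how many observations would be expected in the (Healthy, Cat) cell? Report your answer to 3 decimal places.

196.607

Row total (Healthy) = 366; column total (Cat) = 354; grand total N = 659.
Expected count = (row total × column total) / N = 366 × 354 / 659 = 196.607.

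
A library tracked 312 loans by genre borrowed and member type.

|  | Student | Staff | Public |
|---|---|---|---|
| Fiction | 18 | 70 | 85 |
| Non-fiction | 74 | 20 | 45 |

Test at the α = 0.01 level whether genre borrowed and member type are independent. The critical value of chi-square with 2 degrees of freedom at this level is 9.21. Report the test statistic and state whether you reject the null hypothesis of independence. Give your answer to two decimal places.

71.31; reject H₀

Row totals: 173, 139. Column totals: 92, 90, 130. Grand total N = 312.
Expected counts (row total × column total / N):
  Fiction, Student: 173×92/312 = 51.013
  Fiction, Staff: 173×90/312 = 49.904
  Fiction, Public: 173×130/312 = 72.083
  Non-fiction, Student: 139×92/312 = 40.987
  Non-fiction, Staff: 139×90/312 = 40.096
  Non-fiction, Public: 139×130/312 = 57.917
Contributions (O − E)²/E:
  (18 − 51.013)²/51.013 = 21.3643
  (70 − 49.904)²/49.904 = 8.0925
  (85 − 72.083)²/72.083 = 2.3147
  (74 − 40.987)²/40.987 = 26.5903
  (20 − 40.096)²/40.096 = 10.0721
  (45 − 57.917)²/57.917 = 2.8808
χ² = 21.3643 + 8.0925 + 2.3147 + 26.5903 + 10.0721 + 2.8808 = 71.31
df = (2−1)(3−1) = 2. Since 71.31 > 9.21, reject the null hypothesis of independence at α = 0.01.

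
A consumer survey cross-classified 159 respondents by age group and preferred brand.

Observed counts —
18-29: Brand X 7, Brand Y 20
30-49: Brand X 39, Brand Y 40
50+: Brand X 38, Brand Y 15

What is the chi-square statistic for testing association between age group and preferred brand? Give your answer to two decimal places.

15.79

Row totals: 27, 79, 53. Column totals: 84, 75. Grand total N = 159.
Expected counts (row total × column total / N):
  18-29, Brand X: 27×84/159 = 14.264
  18-29, Brand Y: 27×75/159 = 12.736
  30-49, Brand X: 79×84/159 = 41.736
  30-49, Brand Y: 79×75/159 = 37.264
  50+, Brand X: 53×84/159 = 28.000
  50+, Brand Y: 53×75/159 = 25.000
Contributions (O − E)²/E:
  (7 − 14.264)²/14.264 = 3.6992
  (20 − 12.736)²/12.736 = 4.1430
  (39 − 41.736)²/41.736 = 0.1794
  (40 − 37.264)²/37.264 = 0.2009
  (38 − 28.000)²/28.000 = 3.5714
  (15 − 25.000)²/25.000 = 4.0000
χ² = 3.6992 + 4.1430 + 0.1794 + 0.2009 + 3.5714 + 4.0000 = 15.79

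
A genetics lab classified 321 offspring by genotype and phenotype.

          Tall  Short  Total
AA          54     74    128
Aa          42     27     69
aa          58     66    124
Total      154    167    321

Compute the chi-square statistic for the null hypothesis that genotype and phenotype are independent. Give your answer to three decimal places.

6.386

Grand total N = 321.
Expected counts (row total × column total / N):
  AA, Tall: 128×154/321 = 61.4081
  AA, Short: 128×167/321 = 66.5919
  Aa, Tall: 69×154/321 = 33.1028
  Aa, Short: 69×167/321 = 35.8972
  aa, Tall: 124×154/321 = 59.4891
  aa, Short: 124×167/321 = 64.5109
Contributions (O − E)²/E:
  (54 − 61.4081)²/61.4081 = 0.8937
  (74 − 66.5919)²/66.5919 = 0.8241
  (42 − 33.1028)²/33.1028 = 2.3913
  (27 − 35.8972)²/35.8972 = 2.2052
  (58 − 59.4891)²/59.4891 = 0.0373
  (66 − 64.5109)²/64.5109 = 0.0344
χ² = 0.8937 + 0.8241 + 2.3913 + 2.2052 + 0.0373 + 0.0344 = 6.386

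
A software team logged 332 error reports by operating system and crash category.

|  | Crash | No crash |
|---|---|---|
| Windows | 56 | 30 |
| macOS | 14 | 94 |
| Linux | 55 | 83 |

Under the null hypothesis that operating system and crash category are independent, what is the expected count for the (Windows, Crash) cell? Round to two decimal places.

32.38

Row total (Windows) = 86; column total (Crash) = 125; grand total N = 332.
Expected count = (row total × column total) / N = 86 × 125 / 332 = 32.38.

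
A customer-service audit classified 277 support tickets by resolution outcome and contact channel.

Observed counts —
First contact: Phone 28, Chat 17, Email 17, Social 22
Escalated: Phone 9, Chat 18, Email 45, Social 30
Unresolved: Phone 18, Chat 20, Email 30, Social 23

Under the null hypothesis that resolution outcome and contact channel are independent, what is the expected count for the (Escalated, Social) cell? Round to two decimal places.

27.62

Row total (Escalated) = 102; column total (Social) = 75; grand total N = 277.
Expected count = (row total × column total) / N = 102 × 75 / 277 = 27.62.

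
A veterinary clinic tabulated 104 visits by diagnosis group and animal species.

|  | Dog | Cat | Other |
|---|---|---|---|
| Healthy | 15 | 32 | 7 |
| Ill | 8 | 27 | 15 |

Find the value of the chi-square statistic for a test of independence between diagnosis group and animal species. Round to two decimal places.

Row totals: 54, 50. Column totals: 23, 59, 22. Grand total N = 104.
Expected counts (row total × column total / N):
  Healthy, Dog: 54×23/104 = 11.942
  Healthy, Cat: 54×59/104 = 30.635
  Healthy, Other: 54×22/104 = 11.423
  Ill, Dog: 50×23/104 = 11.058
  Ill, Cat: 50×59/104 = 28.365
  Ill, Other: 50×22/104 = 10.577
Contributions (O − E)²/E:
  (15 − 11.942)²/11.942 = 0.7831
  (32 − 30.635)²/30.635 = 0.0608
  (7 − 11.423)²/11.423 = 1.7126
  (8 − 11.058)²/11.058 = 0.8457
  (27 − 28.365)²/28.365 = 0.0657
  (15 − 10.577)²/10.577 = 1.8496
χ² = 0.7831 + 0.0608 + 1.7126 + 0.8457 + 0.0657 + 1.8496 = 5.32

5.32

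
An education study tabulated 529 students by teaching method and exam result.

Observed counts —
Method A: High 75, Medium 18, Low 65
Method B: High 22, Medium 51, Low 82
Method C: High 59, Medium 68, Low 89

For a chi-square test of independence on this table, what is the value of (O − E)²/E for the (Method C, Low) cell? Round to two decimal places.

0.56

Row total (Method C) = 216; column total (Low) = 236; N = 529.
Expected count E = 216 × 236 / 529 = 96.363.
Contribution = (O − E)²/E = (89 − 96.363)² / 96.363 = 0.56.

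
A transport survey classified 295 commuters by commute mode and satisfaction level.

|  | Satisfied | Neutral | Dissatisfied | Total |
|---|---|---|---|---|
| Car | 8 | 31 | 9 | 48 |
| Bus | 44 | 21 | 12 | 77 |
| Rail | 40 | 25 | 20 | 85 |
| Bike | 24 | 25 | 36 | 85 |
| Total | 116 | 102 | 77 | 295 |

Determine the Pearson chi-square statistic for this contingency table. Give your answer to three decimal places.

Grand total N = 295.
Expected counts (row total × column total / N):
  Car, Satisfied: 48×116/295 = 18.87458
  Car, Neutral: 48×102/295 = 16.59661
  Car, Dissatisfied: 48×77/295 = 12.52881
  Bus, Satisfied: 77×116/295 = 30.27797
  Bus, Neutral: 77×102/295 = 26.62373
  Bus, Dissatisfied: 77×77/295 = 20.09831
  Rail, Satisfied: 85×116/295 = 33.42373
  Rail, Neutral: 85×102/295 = 29.38983
  Rail, Dissatisfied: 85×77/295 = 22.18644
  Bike, Satisfied: 85×116/295 = 33.42373
  Bike, Neutral: 85×102/295 = 29.38983
  Bike, Dissatisfied: 85×77/295 = 22.18644
Contributions (O − E)²/E:
  (8 − 18.87458)²/18.87458 = 6.2654
  (31 − 16.59661)²/16.59661 = 12.5000
  (9 − 12.52881)²/12.52881 = 0.9939
  (44 − 30.27797)²/30.27797 = 6.2188
  (21 − 26.62373)²/26.62373 = 1.1879
  (12 − 20.09831)²/20.09831 = 3.2631
  (40 − 33.42373)²/33.42373 = 1.2939
  (25 − 29.38983)²/29.38983 = 0.6557
  (20 − 22.18644)²/22.18644 = 0.2155
  (24 − 33.42373)²/33.42373 = 2.6570
  (25 − 29.38983)²/29.38983 = 0.6557
  (36 − 22.18644)²/22.18644 = 8.6005
χ² = 6.2654 + 12.5000 + 0.9939 + 6.2188 + 1.1879 + 3.2631 + 1.2939 + 0.6557 + 0.2155 + 2.6570 + 0.6557 + 8.6005 = 44.507

44.507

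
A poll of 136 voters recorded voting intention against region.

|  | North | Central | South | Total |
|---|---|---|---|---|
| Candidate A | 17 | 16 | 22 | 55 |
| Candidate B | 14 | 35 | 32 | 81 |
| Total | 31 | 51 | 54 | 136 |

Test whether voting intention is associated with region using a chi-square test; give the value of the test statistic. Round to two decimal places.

4.41

Grand total N = 136.
Expected counts (row total × column total / N):
  Candidate A, North: 55×31/136 = 12.537
  Candidate A, Central: 55×51/136 = 20.625
  Candidate A, South: 55×54/136 = 21.838
  Candidate B, North: 81×31/136 = 18.463
  Candidate B, Central: 81×51/136 = 30.375
  Candidate B, South: 81×54/136 = 32.162
Contributions (O − E)²/E:
  (17 − 12.537)²/12.537 = 1.5888
  (16 − 20.625)²/20.625 = 1.0371
  (22 − 21.838)²/21.838 = 0.0012
  (14 − 18.463)²/18.463 = 1.0788
  (35 − 30.375)²/30.375 = 0.7042
  (32 − 32.162)²/32.162 = 0.0008
χ² = 1.5888 + 1.0371 + 0.0012 + 1.0788 + 0.7042 + 0.0008 = 4.41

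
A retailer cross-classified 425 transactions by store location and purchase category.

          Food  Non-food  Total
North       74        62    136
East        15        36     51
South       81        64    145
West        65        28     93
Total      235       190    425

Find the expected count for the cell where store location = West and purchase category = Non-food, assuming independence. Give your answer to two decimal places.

Row total (West) = 93; column total (Non-food) = 190; grand total N = 425.
Expected count = (row total × column total) / N = 93 × 190 / 425 = 41.58.

41.58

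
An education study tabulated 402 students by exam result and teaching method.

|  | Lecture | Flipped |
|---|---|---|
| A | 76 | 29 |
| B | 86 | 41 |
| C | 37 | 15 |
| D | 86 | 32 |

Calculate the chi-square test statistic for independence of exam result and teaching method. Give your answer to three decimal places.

0.962

Row totals: 105, 127, 52, 118. Column totals: 285, 117. Grand total N = 402.
Expected counts (row total × column total / N):
  A, Lecture: 105×285/402 = 74.4403
  A, Flipped: 105×117/402 = 30.5597
  B, Lecture: 127×285/402 = 90.0373
  B, Flipped: 127×117/402 = 36.9627
  C, Lecture: 52×285/402 = 36.8657
  C, Flipped: 52×117/402 = 15.1343
  D, Lecture: 118×285/402 = 83.6567
  D, Flipped: 118×117/402 = 34.3433
Contributions (O − E)²/E:
  (76 − 74.4403)²/74.4403 = 0.0327
  (29 − 30.5597)²/30.5597 = 0.0796
  (86 − 90.0373)²/90.0373 = 0.1810
  (41 − 36.9627)²/36.9627 = 0.4410
  (37 − 36.8657)²/36.8657 = 0.0005
  (15 − 15.1343)²/15.1343 = 0.0012
  (86 − 83.6567)²/83.6567 = 0.0656
  (32 − 34.3433)²/34.3433 = 0.1599
χ² = 0.0327 + 0.0796 + 0.1810 + 0.4410 + 0.0005 + 0.0012 + 0.0656 + 0.1599 = 0.962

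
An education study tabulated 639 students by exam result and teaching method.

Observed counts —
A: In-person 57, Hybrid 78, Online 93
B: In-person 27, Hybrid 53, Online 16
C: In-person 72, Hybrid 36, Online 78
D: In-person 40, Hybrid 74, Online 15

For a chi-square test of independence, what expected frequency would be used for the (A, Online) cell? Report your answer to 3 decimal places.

Row total (A) = 228; column total (Online) = 202; grand total N = 639.
Expected count = (row total × column total) / N = 228 × 202 / 639 = 72.075.

72.075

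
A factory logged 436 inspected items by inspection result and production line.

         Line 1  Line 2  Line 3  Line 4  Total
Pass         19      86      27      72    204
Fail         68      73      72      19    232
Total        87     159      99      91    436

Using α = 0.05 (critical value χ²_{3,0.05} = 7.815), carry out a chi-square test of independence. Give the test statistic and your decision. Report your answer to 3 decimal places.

Grand total N = 436.
Expected counts (row total × column total / N):
  Pass, Line 1: 204×87/436 = 40.7064
  Pass, Line 2: 204×159/436 = 74.3945
  Pass, Line 3: 204×99/436 = 46.3211
  Pass, Line 4: 204×91/436 = 42.5780
  Fail, Line 1: 232×87/436 = 46.2936
  Fail, Line 2: 232×159/436 = 84.6055
  Fail, Line 3: 232×99/436 = 52.6789
  Fail, Line 4: 232×91/436 = 48.4220
Contributions (O − E)²/E:
  (19 − 40.7064)²/40.7064 = 11.5748
  (86 − 74.3945)²/74.3945 = 1.8105
  (27 − 46.3211)²/46.3211 = 8.0591
  (72 − 42.5780)²/42.5780 = 20.3310
  (68 − 46.2936)²/46.2936 = 10.1778
  (73 − 84.6055)²/84.6055 = 1.5919
  (72 − 52.6789)²/52.6789 = 7.0864
  (19 − 48.4220)²/48.4220 = 17.8773
χ² = 11.5748 + 1.8105 + 8.0591 + 20.3310 + 10.1778 + 1.5919 + 7.0864 + 17.8773 = 78.509
df = (2−1)(4−1) = 3. Since 78.509 > 7.815, reject the null hypothesis of independence at α = 0.05.

78.509; reject H₀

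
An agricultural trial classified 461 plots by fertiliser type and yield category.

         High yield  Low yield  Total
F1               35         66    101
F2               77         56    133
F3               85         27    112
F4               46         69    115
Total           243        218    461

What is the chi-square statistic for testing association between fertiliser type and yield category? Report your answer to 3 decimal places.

46.247

Grand total N = 461.
Expected counts (row total × column total / N):
  F1, High yield: 101×243/461 = 53.2386
  F1, Low yield: 101×218/461 = 47.7614
  F2, High yield: 133×243/461 = 70.1063
  F2, Low yield: 133×218/461 = 62.8937
  F3, High yield: 112×243/461 = 59.0369
  F3, Low yield: 112×218/461 = 52.9631
  F4, High yield: 115×243/461 = 60.6182
  F4, Low yield: 115×218/461 = 54.3818
Contributions (O − E)²/E:
  (35 − 53.2386)²/53.2386 = 6.2482
  (66 − 47.7614)²/47.7614 = 6.9648
  (77 − 70.1063)²/70.1063 = 0.6779
  (56 − 62.8937)²/62.8937 = 0.7556
  (85 − 59.0369)²/59.0369 = 11.4180
  (27 − 52.9631)²/52.9631 = 12.7274
  (46 − 60.6182)²/60.6182 = 3.5252
  (69 − 54.3818)²/54.3818 = 3.9295
χ² = 6.2482 + 6.9648 + 0.6779 + 0.7556 + 11.4180 + 12.7274 + 3.5252 + 3.9295 = 46.247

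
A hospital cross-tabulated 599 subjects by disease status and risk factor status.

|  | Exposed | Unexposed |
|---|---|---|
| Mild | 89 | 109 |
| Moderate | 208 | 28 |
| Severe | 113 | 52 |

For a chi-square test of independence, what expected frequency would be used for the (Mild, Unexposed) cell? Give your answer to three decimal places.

62.474

Row total (Mild) = 198; column total (Unexposed) = 189; grand total N = 599.
Expected count = (row total × column total) / N = 198 × 189 / 599 = 62.474.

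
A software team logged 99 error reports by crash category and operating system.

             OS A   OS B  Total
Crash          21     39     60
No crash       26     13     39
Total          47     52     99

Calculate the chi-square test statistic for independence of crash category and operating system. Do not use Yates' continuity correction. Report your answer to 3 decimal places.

9.505

Grand total N = 99.
Expected counts (row total × column total / N):
  Crash, OS A: 60×47/99 = 28.4848
  Crash, OS B: 60×52/99 = 31.5152
  No crash, OS A: 39×47/99 = 18.5152
  No crash, OS B: 39×52/99 = 20.4848
Contributions (O − E)²/E:
  (21 − 28.4848)²/28.4848 = 1.9667
  (39 − 31.5152)²/31.5152 = 1.7776
  (26 − 18.5152)²/18.5152 = 3.0257
  (13 − 20.4848)²/20.4848 = 2.7348
χ² = 1.9667 + 1.7776 + 3.0257 + 2.7348 = 9.505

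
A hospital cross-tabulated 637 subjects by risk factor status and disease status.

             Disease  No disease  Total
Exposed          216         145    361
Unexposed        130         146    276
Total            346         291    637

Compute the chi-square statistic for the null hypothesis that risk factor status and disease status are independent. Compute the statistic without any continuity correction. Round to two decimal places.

10.22

Grand total N = 637.
Expected counts (row total × column total / N):
  Exposed, Disease: 361×346/637 = 196.085
  Exposed, No disease: 361×291/637 = 164.915
  Unexposed, Disease: 276×346/637 = 149.915
  Unexposed, No disease: 276×291/637 = 126.085
Contributions (O − E)²/E:
  (216 − 196.085)²/196.085 = 2.0226
  (145 − 164.915)²/164.915 = 2.4049
  (130 − 149.915)²/149.915 = 2.6455
  (146 − 126.085)²/126.085 = 3.1456
χ² = 2.0226 + 2.4049 + 2.6455 + 3.1456 = 10.22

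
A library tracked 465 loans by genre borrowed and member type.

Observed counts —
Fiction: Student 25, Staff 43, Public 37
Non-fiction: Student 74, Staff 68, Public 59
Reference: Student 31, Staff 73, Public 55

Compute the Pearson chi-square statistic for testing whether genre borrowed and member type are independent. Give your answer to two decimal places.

14.77

Row totals: 105, 201, 159. Column totals: 130, 184, 151. Grand total N = 465.
Expected counts (row total × column total / N):
  Fiction, Student: 105×130/465 = 29.355
  Fiction, Staff: 105×184/465 = 41.548
  Fiction, Public: 105×151/465 = 34.097
  Non-fiction, Student: 201×130/465 = 56.194
  Non-fiction, Staff: 201×184/465 = 79.535
  Non-fiction, Public: 201×151/465 = 65.271
  Reference, Student: 159×130/465 = 44.452
  Reference, Staff: 159×184/465 = 62.916
  Reference, Public: 159×151/465 = 51.632
Contributions (O − E)²/E:
  (25 − 29.355)²/29.355 = 0.6461
  (43 − 41.548)²/41.548 = 0.0507
  (37 − 34.097)²/34.097 = 0.2472
  (74 − 56.194)²/56.194 = 5.6421
  (68 − 79.535)²/79.535 = 1.6729
  (59 − 65.271)²/65.271 = 0.6025
  (31 − 44.452)²/44.452 = 4.0708
  (73 − 62.916)²/62.916 = 1.6162
  (55 − 51.632)²/51.632 = 0.2197
χ² = 0.6461 + 0.0507 + 0.2472 + 5.6421 + 1.6729 + 0.6025 + 4.0708 + 1.6162 + 0.2197 = 14.77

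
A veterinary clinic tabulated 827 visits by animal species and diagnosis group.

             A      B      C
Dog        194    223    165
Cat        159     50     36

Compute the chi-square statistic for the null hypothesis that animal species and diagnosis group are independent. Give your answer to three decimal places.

Row totals: 582, 245. Column totals: 353, 273, 201. Grand total N = 827.
Expected counts (row total × column total / N):
  Dog, A: 582×353/827 = 248.4232
  Dog, B: 582×273/827 = 192.1233
  Dog, C: 582×201/827 = 141.4534
  Cat, A: 245×353/827 = 104.5768
  Cat, B: 245×273/827 = 80.8767
  Cat, C: 245×201/827 = 59.5466
Contributions (O − E)²/E:
  (194 − 248.4232)²/248.4232 = 11.9227
  (223 − 192.1233)²/192.1233 = 4.9623
  (165 − 141.4534)²/141.4534 = 3.9196
  (159 − 104.5768)²/104.5768 = 28.3226
  (50 − 80.8767)²/80.8767 = 11.7880
  (36 − 59.5466)²/59.5466 = 9.3111
χ² = 11.9227 + 4.9623 + 3.9196 + 28.3226 + 11.7880 + 9.3111 = 70.226

70.226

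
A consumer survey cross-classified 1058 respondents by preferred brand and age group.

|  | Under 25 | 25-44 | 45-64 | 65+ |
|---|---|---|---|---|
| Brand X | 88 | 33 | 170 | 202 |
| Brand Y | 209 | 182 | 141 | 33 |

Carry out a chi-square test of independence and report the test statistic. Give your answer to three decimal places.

273.162

Row totals: 493, 565. Column totals: 297, 215, 311, 235. Grand total N = 1058.
Expected counts (row total × column total / N):
  Brand X, Under 25: 493×297/1058 = 138.3941
  Brand X, 25-44: 493×215/1058 = 100.1843
  Brand X, 45-64: 493×311/1058 = 144.9178
  Brand X, 65+: 493×235/1058 = 109.5038
  Brand Y, Under 25: 565×297/1058 = 158.6059
  Brand Y, 25-44: 565×215/1058 = 114.8157
  Brand Y, 45-64: 565×311/1058 = 166.0822
  Brand Y, 65+: 565×235/1058 = 125.4962
Contributions (O − E)²/E:
  (88 − 138.3941)²/138.3941 = 18.3502
  (33 − 100.1843)²/100.1843 = 45.0543
  (170 − 144.9178)²/144.9178 = 4.3412
  (202 − 109.5038)²/109.5038 = 78.1301
  (209 − 158.6059)²/158.6059 = 16.0118
  (182 − 114.8157)²/114.8157 = 39.3128
  (141 − 166.0822)²/166.0822 = 3.7880
  (33 − 125.4962)²/125.4962 = 68.1738
χ² = 18.3502 + 45.0543 + 4.3412 + 78.1301 + 16.0118 + 39.3128 + 3.7880 + 68.1738 = 273.162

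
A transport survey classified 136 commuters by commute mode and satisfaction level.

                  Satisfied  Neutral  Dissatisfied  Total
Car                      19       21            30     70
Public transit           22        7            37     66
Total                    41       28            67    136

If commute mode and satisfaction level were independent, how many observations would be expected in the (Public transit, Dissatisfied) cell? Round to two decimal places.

32.51

Row total (Public transit) = 66; column total (Dissatisfied) = 67; grand total N = 136.
Expected count = (row total × column total) / N = 66 × 67 / 136 = 32.51.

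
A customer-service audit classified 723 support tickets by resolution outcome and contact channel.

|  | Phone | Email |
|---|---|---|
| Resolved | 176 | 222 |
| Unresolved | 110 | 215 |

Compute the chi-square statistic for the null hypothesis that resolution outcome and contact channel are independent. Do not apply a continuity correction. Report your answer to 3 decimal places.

Row totals: 398, 325. Column totals: 286, 437. Grand total N = 723.
Expected counts (row total × column total / N):
  Resolved, Phone: 398×286/723 = 157.4385
  Resolved, Email: 398×437/723 = 240.5615
  Unresolved, Phone: 325×286/723 = 128.5615
  Unresolved, Email: 325×437/723 = 196.4385
Contributions (O − E)²/E:
  (176 − 157.4385)²/157.4385 = 2.1883
  (222 − 240.5615)²/240.5615 = 1.4322
  (110 − 128.5615)²/128.5615 = 2.6799
  (215 − 196.4385)²/196.4385 = 1.7539
χ² = 2.1883 + 1.4322 + 2.6799 + 1.7539 = 8.054

8.054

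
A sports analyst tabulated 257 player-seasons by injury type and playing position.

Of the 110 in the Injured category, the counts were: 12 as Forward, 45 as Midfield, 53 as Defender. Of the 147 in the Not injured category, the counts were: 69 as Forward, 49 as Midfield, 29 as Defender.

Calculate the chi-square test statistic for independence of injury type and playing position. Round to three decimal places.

42.867

Row totals: 110, 147. Column totals: 81, 94, 82. Grand total N = 257.
Expected counts (row total × column total / N):
  Injured, Forward: 110×81/257 = 34.6693
  Injured, Midfield: 110×94/257 = 40.2335
  Injured, Defender: 110×82/257 = 35.0973
  Not injured, Forward: 147×81/257 = 46.3307
  Not injured, Midfield: 147×94/257 = 53.7665
  Not injured, Defender: 147×82/257 = 46.9027
Contributions (O − E)²/E:
  (12 − 34.6693)²/34.6693 = 14.8228
  (45 − 40.2335)²/40.2335 = 0.5647
  (53 − 35.0973)²/35.0973 = 9.1319
  (69 − 46.3307)²/46.3307 = 11.0919
  (49 − 53.7665)²/53.7665 = 0.4226
  (29 − 46.9027)²/46.9027 = 6.8334
χ² = 14.8228 + 0.5647 + 9.1319 + 11.0919 + 0.4226 + 6.8334 = 42.867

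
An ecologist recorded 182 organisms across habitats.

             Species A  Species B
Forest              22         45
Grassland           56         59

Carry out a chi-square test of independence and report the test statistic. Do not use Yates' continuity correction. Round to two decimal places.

4.35

Row totals: 67, 115. Column totals: 78, 104. Grand total N = 182.
Expected counts (row total × column total / N):
  Forest, Species A: 67×78/182 = 28.714
  Forest, Species B: 67×104/182 = 38.286
  Grassland, Species A: 115×78/182 = 49.286
  Grassland, Species B: 115×104/182 = 65.714
Contributions (O − E)²/E:
  (22 − 28.714)²/28.714 = 1.5699
  (45 − 38.286)²/38.286 = 1.1774
  (56 − 49.286)²/49.286 = 0.9146
  (59 − 65.714)²/65.714 = 0.6860
χ² = 1.5699 + 1.1774 + 0.9146 + 0.6860 = 4.35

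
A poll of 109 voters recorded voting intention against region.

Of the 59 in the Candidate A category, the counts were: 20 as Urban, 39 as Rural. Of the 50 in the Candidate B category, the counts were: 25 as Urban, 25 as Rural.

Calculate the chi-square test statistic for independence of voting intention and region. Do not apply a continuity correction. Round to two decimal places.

Row totals: 59, 50. Column totals: 45, 64. Grand total N = 109.
Expected counts (row total × column total / N):
  Candidate A, Urban: 59×45/109 = 24.358
  Candidate A, Rural: 59×64/109 = 34.642
  Candidate B, Urban: 50×45/109 = 20.642
  Candidate B, Rural: 50×64/109 = 29.358
Contributions (O − E)²/E:
  (20 − 24.358)²/24.358 = 0.7797
  (39 − 34.642)²/34.642 = 0.5482
  (25 − 20.642)²/20.642 = 0.9201
  (25 − 29.358)²/29.358 = 0.6469
χ² = 0.7797 + 0.5482 + 0.9201 + 0.6469 = 2.89

2.89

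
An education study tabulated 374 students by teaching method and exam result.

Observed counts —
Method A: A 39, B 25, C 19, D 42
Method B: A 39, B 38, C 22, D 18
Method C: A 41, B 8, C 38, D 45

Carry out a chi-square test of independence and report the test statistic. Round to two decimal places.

38.85

Row totals: 125, 117, 132. Column totals: 119, 71, 79, 105. Grand total N = 374.
Expected counts (row total × column total / N):
  Method A, A: 125×119/374 = 39.773
  Method A, B: 125×71/374 = 23.730
  Method A, C: 125×79/374 = 26.404
  Method A, D: 125×105/374 = 35.094
  Method B, A: 117×119/374 = 37.227
  Method B, B: 117×71/374 = 22.211
  Method B, C: 117×79/374 = 24.714
  Method B, D: 117×105/374 = 32.848
  Method C, A: 132×119/374 = 42.000
  Method C, B: 132×71/374 = 25.059
  Method C, C: 132×79/374 = 27.882
  Method C, D: 132×105/374 = 37.059
Contributions (O − E)²/E:
  (39 − 39.773)²/39.773 = 0.0150
  (25 − 23.730)²/23.730 = 0.0680
  (19 − 26.404)²/26.404 = 2.0762
  (42 − 35.094)²/35.094 = 1.3590
  (39 − 37.227)²/37.227 = 0.0844
  (38 − 22.211)²/22.211 = 11.2238
  (22 − 24.714)²/24.714 = 0.2980
  (18 − 32.848)²/32.848 = 6.7116
  (41 − 42.000)²/42.000 = 0.0238
  (8 − 25.059)²/25.059 = 11.6130
  (38 − 27.882)²/27.882 = 3.6717
  (45 − 37.059)²/37.059 = 1.7016
χ² = 0.0150 + 0.0680 + 2.0762 + 1.3590 + 0.0844 + 11.2238 + 0.2980 + 6.7116 + 0.0238 + 11.6130 + 3.6717 + 1.7016 = 38.85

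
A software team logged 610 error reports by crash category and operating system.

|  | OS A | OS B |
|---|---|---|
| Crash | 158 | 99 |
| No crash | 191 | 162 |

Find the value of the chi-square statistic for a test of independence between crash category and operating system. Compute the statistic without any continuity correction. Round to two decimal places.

3.30

Row totals: 257, 353. Column totals: 349, 261. Grand total N = 610.
Expected counts (row total × column total / N):
  Crash, OS A: 257×349/610 = 147.0377
  Crash, OS B: 257×261/610 = 109.9623
  No crash, OS A: 353×349/610 = 201.9623
  No crash, OS B: 353×261/610 = 151.0377
Contributions (O − E)²/E:
  (158 − 147.0377)²/147.0377 = 0.8173
  (99 − 109.9623)²/109.9623 = 1.0928
  (191 − 201.9623)²/201.9623 = 0.5950
  (162 − 151.0377)²/151.0377 = 0.7956
χ² = 0.8173 + 1.0928 + 0.5950 + 0.7956 = 3.30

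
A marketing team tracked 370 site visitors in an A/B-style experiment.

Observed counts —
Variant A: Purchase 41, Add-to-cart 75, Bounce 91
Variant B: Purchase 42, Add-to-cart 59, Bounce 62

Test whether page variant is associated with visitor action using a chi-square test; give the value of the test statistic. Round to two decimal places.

Row totals: 207, 163. Column totals: 83, 134, 153. Grand total N = 370.
Expected counts (row total × column total / N):
  Variant A, Purchase: 207×83/370 = 46.435
  Variant A, Add-to-cart: 207×134/370 = 74.968
  Variant A, Bounce: 207×153/370 = 85.597
  Variant B, Purchase: 163×83/370 = 36.565
  Variant B, Add-to-cart: 163×134/370 = 59.032
  Variant B, Bounce: 163×153/370 = 67.403
Contributions (O − E)²/E:
  (41 − 46.435)²/46.435 = 0.6361
  (75 − 74.968)²/74.968 = 0.0000
  (91 − 85.597)²/85.597 = 0.3410
  (42 − 36.565)²/36.565 = 0.8079
  (59 − 59.032)²/59.032 = 0.0000
  (62 − 67.403)²/67.403 = 0.4331
χ² = 0.6361 + 0.0000 + 0.3410 + 0.8079 + 0.0000 + 0.4331 = 2.22

2.22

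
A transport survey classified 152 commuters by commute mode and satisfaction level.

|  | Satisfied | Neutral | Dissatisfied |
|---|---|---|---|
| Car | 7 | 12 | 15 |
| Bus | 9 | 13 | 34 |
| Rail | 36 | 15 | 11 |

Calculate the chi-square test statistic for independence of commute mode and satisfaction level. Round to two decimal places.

Row totals: 34, 56, 62. Column totals: 52, 40, 60. Grand total N = 152.
Expected counts (row total × column total / N):
  Car, Satisfied: 34×52/152 = 11.632
  Car, Neutral: 34×40/152 = 8.947
  Car, Dissatisfied: 34×60/152 = 13.421
  Bus, Satisfied: 56×52/152 = 19.158
  Bus, Neutral: 56×40/152 = 14.737
  Bus, Dissatisfied: 56×60/152 = 22.105
  Rail, Satisfied: 62×52/152 = 21.211
  Rail, Neutral: 62×40/152 = 16.316
  Rail, Dissatisfied: 62×60/152 = 24.474
Contributions (O − E)²/E:
  (7 − 11.632)²/11.632 = 1.8445
  (12 − 8.947)²/8.947 = 1.0418
  (15 − 13.421)²/13.421 = 0.1858
  (9 − 19.158)²/19.158 = 5.3860
  (13 − 14.737)²/14.737 = 0.2047
  (34 − 22.105)²/22.105 = 6.4009
  (36 − 21.211)²/21.211 = 10.3114
  (15 − 16.316)²/16.316 = 0.1061
  (11 − 24.474)²/24.474 = 7.4180
χ² = 1.8445 + 1.0418 + 0.1858 + 5.3860 + 0.2047 + 6.4009 + 10.3114 + 0.1061 + 7.4180 = 32.90

32.90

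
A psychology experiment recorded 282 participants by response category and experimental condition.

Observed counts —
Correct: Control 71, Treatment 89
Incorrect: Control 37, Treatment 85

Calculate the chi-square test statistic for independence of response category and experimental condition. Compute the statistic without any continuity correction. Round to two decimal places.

Row totals: 160, 122. Column totals: 108, 174. Grand total N = 282.
Expected counts (row total × column total / N):
  Correct, Control: 160×108/282 = 61.277
  Correct, Treatment: 160×174/282 = 98.723
  Incorrect, Control: 122×108/282 = 46.723
  Incorrect, Treatment: 122×174/282 = 75.277
Contributions (O − E)²/E:
  (71 − 61.277)²/61.277 = 1.5428
  (89 − 98.723)²/98.723 = 0.9576
  (37 − 46.723)²/46.723 = 2.0233
  (85 − 75.277)²/75.277 = 1.2559
χ² = 1.5428 + 0.9576 + 2.0233 + 1.2559 = 5.78

5.78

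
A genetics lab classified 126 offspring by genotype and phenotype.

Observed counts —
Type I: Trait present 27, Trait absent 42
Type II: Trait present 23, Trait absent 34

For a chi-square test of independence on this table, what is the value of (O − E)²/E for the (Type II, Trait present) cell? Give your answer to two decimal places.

0.01

Row total (Type II) = 57; column total (Trait present) = 50; N = 126.
Expected count E = 57 × 50 / 126 = 22.619.
Contribution = (O − E)²/E = (23 − 22.619)² / 22.619 = 0.01.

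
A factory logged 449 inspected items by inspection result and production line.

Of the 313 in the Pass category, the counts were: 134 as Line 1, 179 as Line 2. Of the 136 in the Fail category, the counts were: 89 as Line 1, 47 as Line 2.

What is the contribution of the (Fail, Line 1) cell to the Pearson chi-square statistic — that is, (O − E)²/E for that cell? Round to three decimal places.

Row total (Fail) = 136; column total (Line 1) = 223; N = 449.
Expected count E = 136 × 223 / 449 = 67.5457.
Contribution = (O − E)²/E = (89 − 67.5457)² / 67.5457 = 6.814.

6.814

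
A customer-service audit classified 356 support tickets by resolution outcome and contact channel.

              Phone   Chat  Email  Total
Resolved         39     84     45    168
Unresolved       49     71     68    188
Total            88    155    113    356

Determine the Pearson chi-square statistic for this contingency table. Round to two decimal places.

Grand total N = 356.
Expected counts (row total × column total / N):
  Resolved, Phone: 168×88/356 = 41.528
  Resolved, Chat: 168×155/356 = 73.146
  Resolved, Email: 168×113/356 = 53.326
  Unresolved, Phone: 188×88/356 = 46.472
  Unresolved, Chat: 188×155/356 = 81.854
  Unresolved, Email: 188×113/356 = 59.674
Contributions (O − E)²/E:
  (39 − 41.528)²/41.528 = 0.1539
  (84 − 73.146)²/73.146 = 1.6106
  (45 − 53.326)²/53.326 = 1.3000
  (49 − 46.472)²/46.472 = 0.1375
  (71 − 81.854)²/81.854 = 1.4393
  (68 − 59.674)²/59.674 = 1.1617
χ² = 0.1539 + 1.6106 + 1.3000 + 0.1375 + 1.4393 + 1.1617 = 5.80

5.80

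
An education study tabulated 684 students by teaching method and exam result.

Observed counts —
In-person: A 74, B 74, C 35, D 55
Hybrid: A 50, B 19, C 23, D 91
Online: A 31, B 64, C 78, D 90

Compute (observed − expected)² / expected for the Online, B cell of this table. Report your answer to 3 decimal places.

0.219

Row total (Online) = 263; column total (B) = 157; N = 684.
Expected count E = 263 × 157 / 684 = 60.3670.
Contribution = (O − E)²/E = (64 − 60.3670)² / 60.3670 = 0.219.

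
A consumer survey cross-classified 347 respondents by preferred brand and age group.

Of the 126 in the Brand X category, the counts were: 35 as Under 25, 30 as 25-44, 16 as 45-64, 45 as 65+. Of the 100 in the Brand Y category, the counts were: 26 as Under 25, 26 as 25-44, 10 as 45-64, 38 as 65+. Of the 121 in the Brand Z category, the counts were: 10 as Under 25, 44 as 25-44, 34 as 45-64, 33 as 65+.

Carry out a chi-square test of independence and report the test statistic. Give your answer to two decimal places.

Row totals: 126, 100, 121. Column totals: 71, 100, 60, 116. Grand total N = 347.
Expected counts (row total × column total / N):
  Brand X, Under 25: 126×71/347 = 25.7810
  Brand X, 25-44: 126×100/347 = 36.3112
  Brand X, 45-64: 126×60/347 = 21.7867
  Brand X, 65+: 126×116/347 = 42.1210
  Brand Y, Under 25: 100×71/347 = 20.4611
  Brand Y, 25-44: 100×100/347 = 28.8184
  Brand Y, 45-64: 100×60/347 = 17.2911
  Brand Y, 65+: 100×116/347 = 33.4294
  Brand Z, Under 25: 121×71/347 = 24.7579
  Brand Z, 25-44: 121×100/347 = 34.8703
  Brand Z, 45-64: 121×60/347 = 20.9222
  Brand Z, 65+: 121×116/347 = 40.4496
Contributions (O − E)²/E:
  (35 − 25.7810)²/25.7810 = 3.2966
  (30 − 36.3112)²/36.3112 = 1.0969
  (16 − 21.7867)²/21.7867 = 1.5370
  (45 − 42.1210)²/42.1210 = 0.1968
  (26 − 20.4611)²/20.4611 = 1.4994
  (26 − 28.8184)²/28.8184 = 0.2756
  (10 − 17.2911)²/17.2911 = 3.0744
  (38 − 33.4294)²/33.4294 = 0.6249
  (10 − 24.7579)²/24.7579 = 8.7970
  (44 − 34.8703)²/34.8703 = 2.3903
  (34 − 20.9222)²/20.9222 = 8.1745
  (33 − 40.4496)²/40.4496 = 1.3720
χ² = 3.2966 + 1.0969 + 1.5370 + 0.1968 + 1.4994 + 0.2756 + 3.0744 + 0.6249 + 8.7970 + 2.3903 + 8.1745 + 1.3720 = 32.34

32.34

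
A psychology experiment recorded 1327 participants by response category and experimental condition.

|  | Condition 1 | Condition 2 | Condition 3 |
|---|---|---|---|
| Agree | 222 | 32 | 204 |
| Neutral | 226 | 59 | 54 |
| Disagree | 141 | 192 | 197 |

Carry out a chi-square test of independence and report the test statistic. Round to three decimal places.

Row totals: 458, 339, 530. Column totals: 589, 283, 455. Grand total N = 1327.
Expected counts (row total × column total / N):
  Agree, Condition 1: 458×589/1327 = 203.2871
  Agree, Condition 2: 458×283/1327 = 97.6745
  Agree, Condition 3: 458×455/1327 = 157.0384
  Neutral, Condition 1: 339×589/1327 = 150.4680
  Neutral, Condition 2: 339×283/1327 = 72.2962
  Neutral, Condition 3: 339×455/1327 = 116.2359
  Disagree, Condition 1: 530×589/1327 = 235.2449
  Disagree, Condition 2: 530×283/1327 = 113.0294
  Disagree, Condition 3: 530×455/1327 = 181.7257
Contributions (O − E)²/E:
  (222 − 203.2871)²/203.2871 = 1.7226
  (32 − 97.6745)²/97.6745 = 44.1583
  (204 − 157.0384)²/157.0384 = 14.0436
  (226 − 150.4680)²/150.4680 = 37.9156
  (59 − 72.2962)²/72.2962 = 2.4453
  (54 − 116.2359)²/116.2359 = 33.3228
  (141 − 235.2449)²/235.2449 = 37.7568
  (192 − 113.0294)²/113.0294 = 55.1746
  (197 − 181.7257)²/181.7257 = 1.2838
χ² = 1.7226 + 44.1583 + 14.0436 + 37.9156 + 2.4453 + 33.3228 + 37.7568 + 55.1746 + 1.2838 = 227.823

227.823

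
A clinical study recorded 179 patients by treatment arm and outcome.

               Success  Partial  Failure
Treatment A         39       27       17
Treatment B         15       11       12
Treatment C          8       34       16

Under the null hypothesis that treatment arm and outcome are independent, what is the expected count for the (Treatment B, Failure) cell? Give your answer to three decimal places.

Row total (Treatment B) = 38; column total (Failure) = 45; grand total N = 179.
Expected count = (row total × column total) / N = 38 × 45 / 179 = 9.553.

9.553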